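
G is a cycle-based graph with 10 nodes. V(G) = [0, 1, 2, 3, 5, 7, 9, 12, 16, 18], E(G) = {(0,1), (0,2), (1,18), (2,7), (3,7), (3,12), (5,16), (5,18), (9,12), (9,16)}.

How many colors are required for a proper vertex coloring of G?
χ(G) = 2

Clique number ω(G) = 2 (lower bound: χ ≥ ω).
The graph is bipartite (no odd cycle), so 2 colors suffice: χ(G) = 2.
A valid 2-coloring: color 1: [0, 7, 12, 16, 18]; color 2: [1, 2, 3, 5, 9].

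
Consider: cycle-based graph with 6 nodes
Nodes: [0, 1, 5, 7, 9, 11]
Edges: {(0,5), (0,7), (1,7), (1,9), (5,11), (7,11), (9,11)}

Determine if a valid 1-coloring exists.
No, G is not 1-colorable

Edge (1,9) forces its endpoints to differ, so 1 color is not enough.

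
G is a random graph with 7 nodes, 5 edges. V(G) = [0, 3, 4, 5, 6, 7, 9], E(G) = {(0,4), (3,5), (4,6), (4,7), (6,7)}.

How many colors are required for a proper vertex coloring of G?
Clique number ω(G) = 3 (lower bound: χ ≥ ω).
The clique on [4, 6, 7] has size 3, forcing χ ≥ 3, and the coloring below uses 3 colors, so χ(G) = 3.
A valid 3-coloring: color 1: [3, 4, 9]; color 2: [0, 5, 6]; color 3: [7].

χ(G) = 3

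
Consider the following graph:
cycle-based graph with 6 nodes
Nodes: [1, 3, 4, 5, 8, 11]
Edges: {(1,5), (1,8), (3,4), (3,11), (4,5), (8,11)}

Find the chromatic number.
Clique number ω(G) = 2 (lower bound: χ ≥ ω).
The graph is bipartite (no odd cycle), so 2 colors suffice: χ(G) = 2.
A valid 2-coloring: color 1: [3, 5, 8]; color 2: [1, 4, 11].

χ(G) = 2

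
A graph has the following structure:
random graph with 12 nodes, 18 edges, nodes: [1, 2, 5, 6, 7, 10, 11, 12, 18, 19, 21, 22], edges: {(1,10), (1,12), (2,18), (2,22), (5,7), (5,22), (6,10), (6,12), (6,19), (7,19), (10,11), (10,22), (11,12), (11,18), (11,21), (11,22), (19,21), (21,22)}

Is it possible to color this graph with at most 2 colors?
No, G is not 2-colorable

The clique on vertices [10, 11, 22] has size 3 > 2, so it alone needs 3 colors.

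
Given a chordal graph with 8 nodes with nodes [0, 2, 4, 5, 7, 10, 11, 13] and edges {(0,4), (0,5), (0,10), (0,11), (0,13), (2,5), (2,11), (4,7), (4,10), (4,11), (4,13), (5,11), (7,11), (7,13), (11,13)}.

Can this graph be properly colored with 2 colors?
No, G is not 2-colorable

The clique on vertices [0, 4, 11, 13] has size 4 > 2, so it alone needs 4 colors.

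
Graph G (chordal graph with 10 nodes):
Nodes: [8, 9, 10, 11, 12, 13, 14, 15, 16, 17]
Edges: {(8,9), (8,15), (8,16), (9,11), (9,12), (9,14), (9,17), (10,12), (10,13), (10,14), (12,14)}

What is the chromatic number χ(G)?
Clique number ω(G) = 3 (lower bound: χ ≥ ω).
The clique on [9, 12, 14] has size 3, forcing χ ≥ 3, and the coloring below uses 3 colors, so χ(G) = 3.
A valid 3-coloring: color 1: [9, 10, 15, 16]; color 2: [8, 11, 12, 13, 17]; color 3: [14].

χ(G) = 3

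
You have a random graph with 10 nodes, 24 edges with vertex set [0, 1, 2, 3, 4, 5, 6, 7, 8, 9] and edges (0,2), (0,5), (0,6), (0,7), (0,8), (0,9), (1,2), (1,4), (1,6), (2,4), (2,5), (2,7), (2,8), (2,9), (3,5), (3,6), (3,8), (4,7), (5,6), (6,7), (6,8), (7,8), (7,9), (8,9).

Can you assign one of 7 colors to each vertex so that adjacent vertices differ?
A valid 7-coloring: color 1: [2, 6]; color 2: [1, 5, 7]; color 3: [4, 8]; color 4: [0, 3]; color 5: [9].
(χ(G) = 5 ≤ 7.)

Yes, G is 7-colorable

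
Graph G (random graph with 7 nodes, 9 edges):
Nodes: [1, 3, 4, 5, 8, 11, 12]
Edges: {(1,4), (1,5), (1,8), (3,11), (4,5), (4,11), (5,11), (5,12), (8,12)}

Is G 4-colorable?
Yes, G is 4-colorable

A valid 4-coloring: color 1: [3, 5, 8]; color 2: [4, 12]; color 3: [1, 11].
(χ(G) = 3 ≤ 4.)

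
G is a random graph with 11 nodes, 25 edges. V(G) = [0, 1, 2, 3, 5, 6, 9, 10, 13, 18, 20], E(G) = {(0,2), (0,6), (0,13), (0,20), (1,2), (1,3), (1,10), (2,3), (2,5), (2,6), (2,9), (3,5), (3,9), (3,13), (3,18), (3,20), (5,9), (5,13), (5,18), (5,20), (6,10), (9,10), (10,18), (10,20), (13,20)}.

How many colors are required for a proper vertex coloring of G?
Clique number ω(G) = 4 (lower bound: χ ≥ ω).
The clique on [2, 3, 5, 9] has size 4, forcing χ ≥ 4, and the coloring below uses 4 colors, so χ(G) = 4.
A valid 4-coloring: color 1: [0, 3, 10]; color 2: [1, 5, 6]; color 3: [2, 18, 20]; color 4: [9, 13].

χ(G) = 4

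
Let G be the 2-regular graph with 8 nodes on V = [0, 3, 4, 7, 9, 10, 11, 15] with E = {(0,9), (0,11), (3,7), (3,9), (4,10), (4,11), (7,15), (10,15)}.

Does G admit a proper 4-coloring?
A valid 4-coloring: color 1: [0, 3, 4, 15]; color 2: [7, 9, 10, 11].
(χ(G) = 2 ≤ 4.)

Yes, G is 4-colorable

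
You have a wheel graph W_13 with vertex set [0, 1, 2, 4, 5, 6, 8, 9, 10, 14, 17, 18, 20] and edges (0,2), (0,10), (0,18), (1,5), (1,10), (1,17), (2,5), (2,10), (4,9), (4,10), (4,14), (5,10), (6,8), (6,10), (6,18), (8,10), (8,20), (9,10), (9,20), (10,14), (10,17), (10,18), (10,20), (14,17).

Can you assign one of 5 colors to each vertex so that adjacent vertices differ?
A valid 5-coloring: color 1: [10]; color 2: [1, 2, 8, 9, 14, 18]; color 3: [0, 4, 5, 6, 17, 20].
(χ(G) = 3 ≤ 5.)

Yes, G is 5-colorable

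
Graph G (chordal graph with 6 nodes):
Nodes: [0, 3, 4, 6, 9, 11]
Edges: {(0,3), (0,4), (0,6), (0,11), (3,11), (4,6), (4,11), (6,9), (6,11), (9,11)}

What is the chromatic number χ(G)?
χ(G) = 4

Clique number ω(G) = 4 (lower bound: χ ≥ ω).
The clique on [0, 4, 6, 11] has size 4, forcing χ ≥ 4, and the coloring below uses 4 colors, so χ(G) = 4.
A valid 4-coloring: color 1: [11]; color 2: [0, 9]; color 3: [3, 6]; color 4: [4].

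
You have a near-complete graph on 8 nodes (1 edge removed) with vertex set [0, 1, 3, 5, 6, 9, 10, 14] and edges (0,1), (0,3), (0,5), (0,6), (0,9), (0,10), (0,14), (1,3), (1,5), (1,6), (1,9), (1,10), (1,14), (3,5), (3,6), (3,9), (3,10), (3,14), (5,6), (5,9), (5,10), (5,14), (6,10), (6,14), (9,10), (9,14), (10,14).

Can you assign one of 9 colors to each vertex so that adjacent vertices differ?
Yes, G is 9-colorable

A valid 9-coloring: color 1: [3]; color 2: [10]; color 3: [14]; color 4: [5]; color 5: [1]; color 6: [0]; color 7: [6, 9].
(χ(G) = 7 ≤ 9.)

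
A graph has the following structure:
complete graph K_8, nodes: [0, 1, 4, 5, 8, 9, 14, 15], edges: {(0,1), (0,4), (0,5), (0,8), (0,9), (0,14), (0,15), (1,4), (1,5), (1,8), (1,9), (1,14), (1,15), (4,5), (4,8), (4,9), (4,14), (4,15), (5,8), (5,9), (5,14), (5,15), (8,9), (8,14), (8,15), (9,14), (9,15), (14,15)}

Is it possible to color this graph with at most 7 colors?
No, G is not 7-colorable

The clique on vertices [0, 1, 4, 5, 8, 9, 14, 15] has size 8 > 7, so it alone needs 8 colors.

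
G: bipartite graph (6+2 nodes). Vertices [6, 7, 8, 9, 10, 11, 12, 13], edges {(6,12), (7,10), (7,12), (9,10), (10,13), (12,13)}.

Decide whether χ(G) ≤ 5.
Yes, G is 5-colorable

A valid 5-coloring: color 1: [8, 10, 11, 12]; color 2: [6, 7, 9, 13].
(χ(G) = 2 ≤ 5.)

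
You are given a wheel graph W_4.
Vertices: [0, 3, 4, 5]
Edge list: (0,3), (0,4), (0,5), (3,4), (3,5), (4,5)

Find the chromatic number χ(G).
Clique number ω(G) = 4 (lower bound: χ ≥ ω).
The clique on [0, 3, 4, 5] has size 4, forcing χ ≥ 4, and the coloring below uses 4 colors, so χ(G) = 4.
A valid 4-coloring: color 1: [5]; color 2: [3]; color 3: [4]; color 4: [0].

χ(G) = 4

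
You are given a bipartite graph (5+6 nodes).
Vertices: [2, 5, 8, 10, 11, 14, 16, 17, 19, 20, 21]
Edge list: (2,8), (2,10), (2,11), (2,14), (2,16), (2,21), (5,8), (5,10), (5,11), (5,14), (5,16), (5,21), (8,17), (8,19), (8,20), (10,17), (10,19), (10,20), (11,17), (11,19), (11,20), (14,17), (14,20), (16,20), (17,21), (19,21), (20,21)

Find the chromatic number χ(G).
Clique number ω(G) = 2 (lower bound: χ ≥ ω).
The graph is bipartite (no odd cycle), so 2 colors suffice: χ(G) = 2.
A valid 2-coloring: color 1: [2, 5, 17, 19, 20]; color 2: [8, 10, 11, 14, 16, 21].

χ(G) = 2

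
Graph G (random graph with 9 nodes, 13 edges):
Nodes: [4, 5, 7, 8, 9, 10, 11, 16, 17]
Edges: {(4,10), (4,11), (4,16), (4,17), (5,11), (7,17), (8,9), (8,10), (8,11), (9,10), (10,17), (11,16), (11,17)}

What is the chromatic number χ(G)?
Clique number ω(G) = 3 (lower bound: χ ≥ ω).
The clique on [8, 9, 10] has size 3, forcing χ ≥ 3, and the coloring below uses 3 colors, so χ(G) = 3.
A valid 3-coloring: color 1: [7, 10, 11]; color 2: [5, 9, 16, 17]; color 3: [4, 8].

χ(G) = 3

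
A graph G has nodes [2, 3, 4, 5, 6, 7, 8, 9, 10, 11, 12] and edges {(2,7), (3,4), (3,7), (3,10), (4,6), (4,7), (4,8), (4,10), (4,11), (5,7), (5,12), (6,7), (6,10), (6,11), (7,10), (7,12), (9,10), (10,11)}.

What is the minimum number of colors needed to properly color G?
Clique number ω(G) = 4 (lower bound: χ ≥ ω).
The clique on [4, 6, 10, 11] has size 4, forcing χ ≥ 4, and the coloring below uses 4 colors, so χ(G) = 4.
A valid 4-coloring: color 1: [7, 8, 9, 11]; color 2: [2, 10, 12]; color 3: [4, 5]; color 4: [3, 6].

χ(G) = 4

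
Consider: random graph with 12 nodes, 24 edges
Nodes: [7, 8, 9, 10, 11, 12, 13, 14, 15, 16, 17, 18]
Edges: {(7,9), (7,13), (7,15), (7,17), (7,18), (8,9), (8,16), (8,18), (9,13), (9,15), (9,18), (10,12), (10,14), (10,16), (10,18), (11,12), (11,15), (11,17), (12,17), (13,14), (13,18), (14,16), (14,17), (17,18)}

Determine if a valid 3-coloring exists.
The clique on vertices [7, 9, 13, 18] has size 4 > 3, so it alone needs 4 colors.

No, G is not 3-colorable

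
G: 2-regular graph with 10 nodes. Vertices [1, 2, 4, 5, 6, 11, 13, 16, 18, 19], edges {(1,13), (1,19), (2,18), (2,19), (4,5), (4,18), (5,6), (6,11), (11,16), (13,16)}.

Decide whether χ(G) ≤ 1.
No, G is not 1-colorable

Edge (1,19) forces its endpoints to differ, so 1 color is not enough.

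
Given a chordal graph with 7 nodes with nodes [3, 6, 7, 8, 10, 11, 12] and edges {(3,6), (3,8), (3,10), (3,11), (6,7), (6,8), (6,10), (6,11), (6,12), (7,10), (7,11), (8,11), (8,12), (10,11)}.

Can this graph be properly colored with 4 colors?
Yes, G is 4-colorable

A valid 4-coloring: color 1: [6]; color 2: [11, 12]; color 3: [3, 7]; color 4: [8, 10].
(χ(G) = 4 ≤ 4.)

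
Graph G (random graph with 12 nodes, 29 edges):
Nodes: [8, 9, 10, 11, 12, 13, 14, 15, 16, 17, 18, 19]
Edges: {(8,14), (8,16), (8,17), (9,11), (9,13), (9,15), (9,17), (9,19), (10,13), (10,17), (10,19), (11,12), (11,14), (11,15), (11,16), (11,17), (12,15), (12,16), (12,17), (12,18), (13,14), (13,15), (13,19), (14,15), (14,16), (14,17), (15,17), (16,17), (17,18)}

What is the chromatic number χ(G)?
χ(G) = 4

Clique number ω(G) = 4 (lower bound: χ ≥ ω).
The clique on [8, 14, 16, 17] has size 4, forcing χ ≥ 4, and the coloring below uses 4 colors, so χ(G) = 4.
A valid 4-coloring: color 1: [13, 17]; color 2: [8, 11, 18, 19]; color 3: [9, 10, 12, 14]; color 4: [15, 16].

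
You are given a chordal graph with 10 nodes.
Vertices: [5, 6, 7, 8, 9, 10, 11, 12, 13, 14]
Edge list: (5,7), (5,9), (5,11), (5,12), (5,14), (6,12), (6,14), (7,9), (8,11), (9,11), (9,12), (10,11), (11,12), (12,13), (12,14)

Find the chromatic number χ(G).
Clique number ω(G) = 4 (lower bound: χ ≥ ω).
The clique on [5, 9, 11, 12] has size 4, forcing χ ≥ 4, and the coloring below uses 4 colors, so χ(G) = 4.
A valid 4-coloring: color 1: [7, 8, 10, 12]; color 2: [5, 6, 13]; color 3: [11, 14]; color 4: [9].

χ(G) = 4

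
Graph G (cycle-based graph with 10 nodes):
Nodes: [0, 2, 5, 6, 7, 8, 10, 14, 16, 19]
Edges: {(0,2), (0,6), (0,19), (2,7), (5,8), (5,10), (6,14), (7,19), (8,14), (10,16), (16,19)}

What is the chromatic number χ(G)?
Clique number ω(G) = 2 (lower bound: χ ≥ ω).
The graph is bipartite (no odd cycle), so 2 colors suffice: χ(G) = 2.
A valid 2-coloring: color 1: [2, 6, 8, 10, 19]; color 2: [0, 5, 7, 14, 16].

χ(G) = 2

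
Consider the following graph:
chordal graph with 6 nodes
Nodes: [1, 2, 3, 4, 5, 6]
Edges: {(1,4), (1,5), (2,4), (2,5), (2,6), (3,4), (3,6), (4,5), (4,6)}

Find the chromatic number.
Clique number ω(G) = 3 (lower bound: χ ≥ ω).
The clique on [1, 4, 5] has size 3, forcing χ ≥ 3, and the coloring below uses 3 colors, so χ(G) = 3.
A valid 3-coloring: color 1: [4]; color 2: [5, 6]; color 3: [1, 2, 3].

χ(G) = 3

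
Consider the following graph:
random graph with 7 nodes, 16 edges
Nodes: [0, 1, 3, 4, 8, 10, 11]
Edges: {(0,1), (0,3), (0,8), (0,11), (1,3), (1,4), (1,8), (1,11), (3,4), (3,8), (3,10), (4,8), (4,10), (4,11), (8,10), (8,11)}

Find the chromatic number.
Clique number ω(G) = 4 (lower bound: χ ≥ ω).
The clique on [0, 1, 8, 11] has size 4, forcing χ ≥ 4, and the coloring below uses 4 colors, so χ(G) = 4.
A valid 4-coloring: color 1: [8]; color 2: [1, 10]; color 3: [3, 11]; color 4: [0, 4].

χ(G) = 4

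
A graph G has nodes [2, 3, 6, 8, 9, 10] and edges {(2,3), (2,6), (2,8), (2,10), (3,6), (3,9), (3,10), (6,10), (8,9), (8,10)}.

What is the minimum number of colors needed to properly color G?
χ(G) = 4

Clique number ω(G) = 4 (lower bound: χ ≥ ω).
The clique on [2, 3, 6, 10] has size 4, forcing χ ≥ 4, and the coloring below uses 4 colors, so χ(G) = 4.
A valid 4-coloring: color 1: [9, 10]; color 2: [2]; color 3: [3, 8]; color 4: [6].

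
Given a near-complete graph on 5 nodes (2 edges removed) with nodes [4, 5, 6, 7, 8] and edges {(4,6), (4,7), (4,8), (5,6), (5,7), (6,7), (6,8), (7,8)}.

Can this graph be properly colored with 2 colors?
No, G is not 2-colorable

The clique on vertices [4, 6, 7, 8] has size 4 > 2, so it alone needs 4 colors.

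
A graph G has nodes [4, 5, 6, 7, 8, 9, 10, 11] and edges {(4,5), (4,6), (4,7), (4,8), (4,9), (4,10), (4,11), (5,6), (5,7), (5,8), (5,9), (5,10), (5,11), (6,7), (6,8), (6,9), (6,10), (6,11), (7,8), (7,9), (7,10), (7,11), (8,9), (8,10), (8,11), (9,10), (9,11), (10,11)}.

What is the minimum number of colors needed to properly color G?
Clique number ω(G) = 8 (lower bound: χ ≥ ω).
The clique on [4, 5, 6, 7, 8, 9, 10, 11] has size 8, forcing χ ≥ 8, and the coloring below uses 8 colors, so χ(G) = 8.
A valid 8-coloring: color 1: [7]; color 2: [8]; color 3: [6]; color 4: [5]; color 5: [10]; color 6: [11]; color 7: [4]; color 8: [9].

χ(G) = 8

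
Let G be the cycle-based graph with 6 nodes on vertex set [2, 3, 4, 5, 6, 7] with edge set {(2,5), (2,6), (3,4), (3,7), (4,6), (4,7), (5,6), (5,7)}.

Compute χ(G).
χ(G) = 3

Clique number ω(G) = 3 (lower bound: χ ≥ ω).
The clique on [2, 5, 6] has size 3, forcing χ ≥ 3, and the coloring below uses 3 colors, so χ(G) = 3.
A valid 3-coloring: color 1: [6, 7]; color 2: [3, 5]; color 3: [2, 4].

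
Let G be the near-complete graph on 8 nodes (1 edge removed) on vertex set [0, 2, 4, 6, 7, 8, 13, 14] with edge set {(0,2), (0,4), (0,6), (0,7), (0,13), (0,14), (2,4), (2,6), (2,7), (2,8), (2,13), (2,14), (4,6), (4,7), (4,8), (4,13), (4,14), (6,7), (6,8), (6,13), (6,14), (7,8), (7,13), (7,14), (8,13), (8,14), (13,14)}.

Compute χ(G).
χ(G) = 7

Clique number ω(G) = 7 (lower bound: χ ≥ ω).
The clique on [0, 2, 4, 6, 7, 13, 14] has size 7, forcing χ ≥ 7, and the coloring below uses 7 colors, so χ(G) = 7.
A valid 7-coloring: color 1: [7]; color 2: [14]; color 3: [4]; color 4: [6]; color 5: [13]; color 6: [2]; color 7: [0, 8].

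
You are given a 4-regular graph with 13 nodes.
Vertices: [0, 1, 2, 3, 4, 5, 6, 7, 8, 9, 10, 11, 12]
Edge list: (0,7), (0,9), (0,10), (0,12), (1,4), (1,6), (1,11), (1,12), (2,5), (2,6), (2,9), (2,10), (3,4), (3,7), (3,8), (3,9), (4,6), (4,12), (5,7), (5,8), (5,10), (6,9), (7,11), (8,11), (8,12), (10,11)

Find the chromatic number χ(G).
Clique number ω(G) = 3 (lower bound: χ ≥ ω).
The clique on [1, 4, 12] has size 3, forcing χ ≥ 3, and the coloring below uses 3 colors, so χ(G) = 3.
A valid 3-coloring: color 1: [1, 7, 8, 9, 10]; color 2: [0, 2, 4, 11]; color 3: [3, 5, 6, 12].

χ(G) = 3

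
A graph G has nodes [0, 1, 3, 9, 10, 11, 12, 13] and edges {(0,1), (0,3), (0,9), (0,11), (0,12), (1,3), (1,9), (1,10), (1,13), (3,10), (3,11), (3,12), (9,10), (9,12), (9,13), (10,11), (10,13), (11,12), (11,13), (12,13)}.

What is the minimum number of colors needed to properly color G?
Clique number ω(G) = 4 (lower bound: χ ≥ ω).
The clique on [0, 3, 11, 12] has size 4, forcing χ ≥ 4, and the coloring below uses 4 colors, so χ(G) = 4.
A valid 4-coloring: color 1: [10, 12]; color 2: [0, 13]; color 3: [1, 11]; color 4: [3, 9].

χ(G) = 4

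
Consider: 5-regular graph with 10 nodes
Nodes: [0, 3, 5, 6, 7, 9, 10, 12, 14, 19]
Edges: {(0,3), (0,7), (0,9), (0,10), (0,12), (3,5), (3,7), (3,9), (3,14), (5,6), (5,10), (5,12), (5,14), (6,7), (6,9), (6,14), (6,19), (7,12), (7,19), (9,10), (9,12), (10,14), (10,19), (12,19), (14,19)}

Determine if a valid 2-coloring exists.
No, G is not 2-colorable

The clique on vertices [0, 9, 10] has size 3 > 2, so it alone needs 3 colors.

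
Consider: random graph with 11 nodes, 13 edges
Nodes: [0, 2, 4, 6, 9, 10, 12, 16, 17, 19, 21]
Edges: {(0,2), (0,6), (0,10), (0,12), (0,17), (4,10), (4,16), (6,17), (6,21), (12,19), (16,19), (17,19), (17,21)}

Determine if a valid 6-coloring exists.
Yes, G is 6-colorable

A valid 6-coloring: color 1: [0, 4, 9, 19, 21]; color 2: [2, 10, 12, 16, 17]; color 3: [6].
(χ(G) = 3 ≤ 6.)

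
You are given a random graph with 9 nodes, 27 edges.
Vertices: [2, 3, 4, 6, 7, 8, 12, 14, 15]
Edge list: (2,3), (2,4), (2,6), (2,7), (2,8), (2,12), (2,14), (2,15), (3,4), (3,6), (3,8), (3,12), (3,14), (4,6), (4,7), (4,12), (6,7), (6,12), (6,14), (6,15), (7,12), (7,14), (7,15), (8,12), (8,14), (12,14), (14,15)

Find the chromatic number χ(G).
Clique number ω(G) = 5 (lower bound: χ ≥ ω).
The clique on [2, 3, 8, 12, 14] has size 5, forcing χ ≥ 5, and the coloring below uses 5 colors, so χ(G) = 5.
A valid 5-coloring: color 1: [2]; color 2: [12, 15]; color 3: [6, 8]; color 4: [4, 14]; color 5: [3, 7].

χ(G) = 5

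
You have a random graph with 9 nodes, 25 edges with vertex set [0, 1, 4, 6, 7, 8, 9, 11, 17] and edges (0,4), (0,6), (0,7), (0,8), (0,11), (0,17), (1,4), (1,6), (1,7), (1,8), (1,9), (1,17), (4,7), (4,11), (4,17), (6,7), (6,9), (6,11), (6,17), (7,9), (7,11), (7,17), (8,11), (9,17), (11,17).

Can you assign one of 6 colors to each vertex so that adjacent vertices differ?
A valid 6-coloring: color 1: [7, 8]; color 2: [17]; color 3: [1, 11]; color 4: [4, 6]; color 5: [0, 9].
(χ(G) = 5 ≤ 6.)

Yes, G is 6-colorable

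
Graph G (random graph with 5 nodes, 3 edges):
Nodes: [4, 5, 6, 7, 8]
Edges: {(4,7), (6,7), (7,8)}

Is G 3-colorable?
Yes, G is 3-colorable

A valid 3-coloring: color 1: [5, 7]; color 2: [4, 6, 8].
(χ(G) = 2 ≤ 3.)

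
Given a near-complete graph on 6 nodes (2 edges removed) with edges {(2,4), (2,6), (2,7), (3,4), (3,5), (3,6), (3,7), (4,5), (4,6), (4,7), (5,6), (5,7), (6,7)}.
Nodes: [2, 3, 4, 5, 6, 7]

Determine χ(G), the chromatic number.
Clique number ω(G) = 5 (lower bound: χ ≥ ω).
The clique on [3, 4, 5, 6, 7] has size 5, forcing χ ≥ 5, and the coloring below uses 5 colors, so χ(G) = 5.
A valid 5-coloring: color 1: [4]; color 2: [7]; color 3: [6]; color 4: [2, 5]; color 5: [3].

χ(G) = 5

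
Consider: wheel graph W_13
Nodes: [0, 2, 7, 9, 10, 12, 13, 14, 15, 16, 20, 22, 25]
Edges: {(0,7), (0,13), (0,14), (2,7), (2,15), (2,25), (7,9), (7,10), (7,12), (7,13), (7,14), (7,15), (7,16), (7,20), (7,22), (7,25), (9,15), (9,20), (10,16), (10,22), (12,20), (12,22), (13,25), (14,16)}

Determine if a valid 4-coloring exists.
Yes, G is 4-colorable

A valid 4-coloring: color 1: [7]; color 2: [2, 9, 10, 12, 13, 14]; color 3: [0, 15, 16, 20, 22, 25].
(χ(G) = 3 ≤ 4.)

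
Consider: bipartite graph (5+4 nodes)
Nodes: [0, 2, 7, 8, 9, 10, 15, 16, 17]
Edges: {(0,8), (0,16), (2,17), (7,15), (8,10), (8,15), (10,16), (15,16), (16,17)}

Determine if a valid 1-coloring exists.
No, G is not 1-colorable

Edge (2,17) forces its endpoints to differ, so 1 color is not enough.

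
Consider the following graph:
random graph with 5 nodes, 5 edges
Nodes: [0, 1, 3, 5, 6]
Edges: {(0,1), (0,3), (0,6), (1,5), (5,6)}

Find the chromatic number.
χ(G) = 2

Clique number ω(G) = 2 (lower bound: χ ≥ ω).
The graph is bipartite (no odd cycle), so 2 colors suffice: χ(G) = 2.
A valid 2-coloring: color 1: [0, 5]; color 2: [1, 3, 6].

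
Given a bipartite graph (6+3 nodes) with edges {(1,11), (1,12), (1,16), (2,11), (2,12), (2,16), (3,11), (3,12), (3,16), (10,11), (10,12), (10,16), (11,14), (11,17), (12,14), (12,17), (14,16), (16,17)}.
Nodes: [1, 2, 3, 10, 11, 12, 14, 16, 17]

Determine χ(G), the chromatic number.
χ(G) = 2

Clique number ω(G) = 2 (lower bound: χ ≥ ω).
The graph is bipartite (no odd cycle), so 2 colors suffice: χ(G) = 2.
A valid 2-coloring: color 1: [11, 12, 16]; color 2: [1, 2, 3, 10, 14, 17].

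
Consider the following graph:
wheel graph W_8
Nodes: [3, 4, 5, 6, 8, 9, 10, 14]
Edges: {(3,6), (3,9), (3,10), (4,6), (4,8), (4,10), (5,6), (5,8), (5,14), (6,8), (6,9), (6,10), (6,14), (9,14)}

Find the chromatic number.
Clique number ω(G) = 3 (lower bound: χ ≥ ω).
Odd cycle [10, 3, 9, 14, 5, 8, 4] needs 3 colors (χ ≥ 3).
Vertex 6 is adjacent to every vertex of [3, 4, 5, 8, 9, 10, 14], which already need 3 colors among themselves, so 6 needs a new color (χ ≥ 4).
The coloring below uses 4 colors, so χ(G) = 4.
A valid 4-coloring: color 1: [6]; color 2: [8, 9, 10]; color 3: [3, 4, 14]; color 4: [5].

χ(G) = 4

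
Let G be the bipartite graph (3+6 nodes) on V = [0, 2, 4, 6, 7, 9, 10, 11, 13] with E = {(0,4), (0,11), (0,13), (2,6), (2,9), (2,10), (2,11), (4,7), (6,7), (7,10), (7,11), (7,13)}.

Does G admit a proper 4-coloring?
Yes, G is 4-colorable

A valid 4-coloring: color 1: [0, 2, 7]; color 2: [4, 6, 9, 10, 11, 13].
(χ(G) = 2 ≤ 4.)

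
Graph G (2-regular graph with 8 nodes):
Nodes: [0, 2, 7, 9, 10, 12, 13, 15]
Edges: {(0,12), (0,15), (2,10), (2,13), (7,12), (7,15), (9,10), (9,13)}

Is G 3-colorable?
A valid 3-coloring: color 1: [0, 7, 10, 13]; color 2: [2, 9, 12, 15].
(χ(G) = 2 ≤ 3.)

Yes, G is 3-colorable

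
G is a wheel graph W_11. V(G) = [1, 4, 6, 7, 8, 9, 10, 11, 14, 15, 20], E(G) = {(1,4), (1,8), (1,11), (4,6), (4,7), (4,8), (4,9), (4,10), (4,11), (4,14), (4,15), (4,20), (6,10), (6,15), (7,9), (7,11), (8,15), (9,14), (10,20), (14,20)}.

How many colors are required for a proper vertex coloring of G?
Clique number ω(G) = 3 (lower bound: χ ≥ ω).
The clique on [1, 4, 8] has size 3, forcing χ ≥ 3, and the coloring below uses 3 colors, so χ(G) = 3.
A valid 3-coloring: color 1: [4]; color 2: [1, 7, 10, 14, 15]; color 3: [6, 8, 9, 11, 20].

χ(G) = 3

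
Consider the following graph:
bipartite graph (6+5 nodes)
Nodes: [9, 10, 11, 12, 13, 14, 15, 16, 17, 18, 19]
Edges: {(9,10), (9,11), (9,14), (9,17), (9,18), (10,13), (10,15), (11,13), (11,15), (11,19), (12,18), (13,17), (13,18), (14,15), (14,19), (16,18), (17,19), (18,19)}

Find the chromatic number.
Clique number ω(G) = 2 (lower bound: χ ≥ ω).
The graph is bipartite (no odd cycle), so 2 colors suffice: χ(G) = 2.
A valid 2-coloring: color 1: [9, 12, 13, 15, 16, 19]; color 2: [10, 11, 14, 17, 18].

χ(G) = 2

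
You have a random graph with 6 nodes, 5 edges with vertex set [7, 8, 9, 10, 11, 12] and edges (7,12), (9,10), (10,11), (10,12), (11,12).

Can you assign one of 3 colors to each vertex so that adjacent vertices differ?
A valid 3-coloring: color 1: [7, 8, 10]; color 2: [9, 12]; color 3: [11].
(χ(G) = 3 ≤ 3.)

Yes, G is 3-colorable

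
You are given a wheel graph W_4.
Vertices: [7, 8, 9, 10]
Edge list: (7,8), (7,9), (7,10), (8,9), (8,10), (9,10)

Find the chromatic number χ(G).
Clique number ω(G) = 4 (lower bound: χ ≥ ω).
The clique on [7, 8, 9, 10] has size 4, forcing χ ≥ 4, and the coloring below uses 4 colors, so χ(G) = 4.
A valid 4-coloring: color 1: [8]; color 2: [10]; color 3: [9]; color 4: [7].

χ(G) = 4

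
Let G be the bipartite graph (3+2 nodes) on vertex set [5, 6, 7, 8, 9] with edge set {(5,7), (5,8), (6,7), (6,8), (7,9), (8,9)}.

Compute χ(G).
Clique number ω(G) = 2 (lower bound: χ ≥ ω).
The graph is bipartite (no odd cycle), so 2 colors suffice: χ(G) = 2.
A valid 2-coloring: color 1: [7, 8]; color 2: [5, 6, 9].

χ(G) = 2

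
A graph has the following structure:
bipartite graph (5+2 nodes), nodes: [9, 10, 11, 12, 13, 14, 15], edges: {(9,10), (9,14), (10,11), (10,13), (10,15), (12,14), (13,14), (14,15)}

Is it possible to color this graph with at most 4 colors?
Yes, G is 4-colorable

A valid 4-coloring: color 1: [10, 14]; color 2: [9, 11, 12, 13, 15].
(χ(G) = 2 ≤ 4.)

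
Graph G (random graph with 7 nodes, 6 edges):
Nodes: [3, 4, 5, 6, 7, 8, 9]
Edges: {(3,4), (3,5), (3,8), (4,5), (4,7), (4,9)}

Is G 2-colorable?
No, G is not 2-colorable

The clique on vertices [3, 4, 5] has size 3 > 2, so it alone needs 3 colors.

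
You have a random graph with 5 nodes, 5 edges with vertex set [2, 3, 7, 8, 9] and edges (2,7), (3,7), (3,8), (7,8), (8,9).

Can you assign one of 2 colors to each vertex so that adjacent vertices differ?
The clique on vertices [3, 7, 8] has size 3 > 2, so it alone needs 3 colors.

No, G is not 2-colorable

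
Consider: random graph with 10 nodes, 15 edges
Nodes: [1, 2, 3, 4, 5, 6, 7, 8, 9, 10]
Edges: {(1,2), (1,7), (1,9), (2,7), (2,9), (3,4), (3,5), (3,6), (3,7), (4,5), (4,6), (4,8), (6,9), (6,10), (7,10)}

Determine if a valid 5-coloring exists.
Yes, G is 5-colorable

A valid 5-coloring: color 1: [4, 7, 9]; color 2: [1, 5, 6, 8]; color 3: [2, 3, 10].
(χ(G) = 3 ≤ 5.)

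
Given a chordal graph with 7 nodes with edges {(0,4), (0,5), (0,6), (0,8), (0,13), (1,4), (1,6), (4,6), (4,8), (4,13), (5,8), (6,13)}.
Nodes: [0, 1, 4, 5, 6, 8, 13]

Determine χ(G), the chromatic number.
χ(G) = 4

Clique number ω(G) = 4 (lower bound: χ ≥ ω).
The clique on [0, 4, 6, 13] has size 4, forcing χ ≥ 4, and the coloring below uses 4 colors, so χ(G) = 4.
A valid 4-coloring: color 1: [0, 1]; color 2: [4, 5]; color 3: [6, 8]; color 4: [13].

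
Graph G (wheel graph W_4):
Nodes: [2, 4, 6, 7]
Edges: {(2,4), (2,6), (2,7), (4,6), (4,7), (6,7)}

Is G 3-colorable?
No, G is not 3-colorable

The clique on vertices [2, 4, 6, 7] has size 4 > 3, so it alone needs 4 colors.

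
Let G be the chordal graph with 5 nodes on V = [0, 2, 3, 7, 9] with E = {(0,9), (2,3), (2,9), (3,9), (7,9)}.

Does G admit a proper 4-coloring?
A valid 4-coloring: color 1: [9]; color 2: [0, 3, 7]; color 3: [2].
(χ(G) = 3 ≤ 4.)

Yes, G is 4-colorable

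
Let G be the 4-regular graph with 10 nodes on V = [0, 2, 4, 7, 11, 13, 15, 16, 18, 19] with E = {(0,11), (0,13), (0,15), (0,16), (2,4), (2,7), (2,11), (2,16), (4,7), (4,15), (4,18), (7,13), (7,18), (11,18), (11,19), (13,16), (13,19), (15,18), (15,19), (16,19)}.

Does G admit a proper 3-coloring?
Yes, G is 3-colorable

A valid 3-coloring: color 1: [0, 2, 18, 19]; color 2: [7, 11, 15, 16]; color 3: [4, 13].
(χ(G) = 3 ≤ 3.)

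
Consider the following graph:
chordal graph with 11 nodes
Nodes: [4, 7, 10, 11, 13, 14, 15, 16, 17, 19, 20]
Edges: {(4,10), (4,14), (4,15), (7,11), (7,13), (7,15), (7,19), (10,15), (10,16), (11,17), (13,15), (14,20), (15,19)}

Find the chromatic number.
χ(G) = 3

Clique number ω(G) = 3 (lower bound: χ ≥ ω).
The clique on [4, 10, 15] has size 3, forcing χ ≥ 3, and the coloring below uses 3 colors, so χ(G) = 3.
A valid 3-coloring: color 1: [11, 14, 15, 16]; color 2: [4, 7, 17, 20]; color 3: [10, 13, 19].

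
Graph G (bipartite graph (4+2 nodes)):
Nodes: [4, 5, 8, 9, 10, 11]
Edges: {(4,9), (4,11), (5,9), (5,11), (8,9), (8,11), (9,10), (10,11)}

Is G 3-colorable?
A valid 3-coloring: color 1: [9, 11]; color 2: [4, 5, 8, 10].
(χ(G) = 2 ≤ 3.)

Yes, G is 3-colorable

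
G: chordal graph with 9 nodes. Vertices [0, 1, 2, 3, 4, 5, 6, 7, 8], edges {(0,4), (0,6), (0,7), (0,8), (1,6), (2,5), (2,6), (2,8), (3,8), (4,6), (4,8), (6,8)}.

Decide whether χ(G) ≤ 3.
The clique on vertices [0, 4, 6, 8] has size 4 > 3, so it alone needs 4 colors.

No, G is not 3-colorable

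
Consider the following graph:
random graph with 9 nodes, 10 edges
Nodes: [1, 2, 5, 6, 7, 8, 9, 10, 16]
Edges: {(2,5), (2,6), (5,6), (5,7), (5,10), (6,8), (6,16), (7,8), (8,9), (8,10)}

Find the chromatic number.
χ(G) = 3

Clique number ω(G) = 3 (lower bound: χ ≥ ω).
The clique on [2, 5, 6] has size 3, forcing χ ≥ 3, and the coloring below uses 3 colors, so χ(G) = 3.
A valid 3-coloring: color 1: [1, 5, 8, 16]; color 2: [6, 7, 9, 10]; color 3: [2].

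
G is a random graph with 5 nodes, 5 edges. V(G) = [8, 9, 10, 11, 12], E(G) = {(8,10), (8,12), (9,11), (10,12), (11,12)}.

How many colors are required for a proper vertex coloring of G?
χ(G) = 3

Clique number ω(G) = 3 (lower bound: χ ≥ ω).
The clique on [8, 10, 12] has size 3, forcing χ ≥ 3, and the coloring below uses 3 colors, so χ(G) = 3.
A valid 3-coloring: color 1: [9, 12]; color 2: [8, 11]; color 3: [10].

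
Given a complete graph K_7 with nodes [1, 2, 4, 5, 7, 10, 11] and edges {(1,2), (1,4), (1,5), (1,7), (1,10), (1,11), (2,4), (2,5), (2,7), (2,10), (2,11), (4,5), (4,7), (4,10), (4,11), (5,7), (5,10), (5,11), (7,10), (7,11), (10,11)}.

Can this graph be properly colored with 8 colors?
A valid 8-coloring: color 1: [11]; color 2: [2]; color 3: [10]; color 4: [7]; color 5: [1]; color 6: [4]; color 7: [5].
(χ(G) = 7 ≤ 8.)

Yes, G is 8-colorable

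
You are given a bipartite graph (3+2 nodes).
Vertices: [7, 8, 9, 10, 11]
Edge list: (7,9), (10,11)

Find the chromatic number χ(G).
Clique number ω(G) = 2 (lower bound: χ ≥ ω).
The graph is bipartite (no odd cycle), so 2 colors suffice: χ(G) = 2.
A valid 2-coloring: color 1: [7, 8, 10]; color 2: [9, 11].

χ(G) = 2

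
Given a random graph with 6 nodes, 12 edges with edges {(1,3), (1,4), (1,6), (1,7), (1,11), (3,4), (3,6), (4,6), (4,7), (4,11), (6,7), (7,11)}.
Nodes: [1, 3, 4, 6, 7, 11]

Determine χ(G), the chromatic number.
Clique number ω(G) = 4 (lower bound: χ ≥ ω).
The clique on [1, 4, 7, 11] has size 4, forcing χ ≥ 4, and the coloring below uses 4 colors, so χ(G) = 4.
A valid 4-coloring: color 1: [4]; color 2: [1]; color 3: [6, 11]; color 4: [3, 7].

χ(G) = 4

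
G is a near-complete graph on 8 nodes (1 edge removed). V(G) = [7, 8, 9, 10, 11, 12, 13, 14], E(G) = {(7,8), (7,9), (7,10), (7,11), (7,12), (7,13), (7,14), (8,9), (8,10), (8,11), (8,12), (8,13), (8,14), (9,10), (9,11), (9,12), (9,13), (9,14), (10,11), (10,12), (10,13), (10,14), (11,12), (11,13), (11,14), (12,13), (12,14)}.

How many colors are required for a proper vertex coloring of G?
χ(G) = 7

Clique number ω(G) = 7 (lower bound: χ ≥ ω).
The clique on [7, 8, 9, 10, 11, 12, 13] has size 7, forcing χ ≥ 7, and the coloring below uses 7 colors, so χ(G) = 7.
A valid 7-coloring: color 1: [7]; color 2: [12]; color 3: [10]; color 4: [8]; color 5: [11]; color 6: [9]; color 7: [13, 14].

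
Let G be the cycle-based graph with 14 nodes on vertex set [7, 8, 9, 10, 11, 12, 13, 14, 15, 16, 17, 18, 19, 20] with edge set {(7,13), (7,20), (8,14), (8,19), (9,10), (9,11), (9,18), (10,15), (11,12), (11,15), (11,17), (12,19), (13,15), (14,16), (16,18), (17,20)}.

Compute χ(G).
χ(G) = 2

Clique number ω(G) = 2 (lower bound: χ ≥ ω).
The graph is bipartite (no odd cycle), so 2 colors suffice: χ(G) = 2.
A valid 2-coloring: color 1: [10, 11, 13, 14, 18, 19, 20]; color 2: [7, 8, 9, 12, 15, 16, 17].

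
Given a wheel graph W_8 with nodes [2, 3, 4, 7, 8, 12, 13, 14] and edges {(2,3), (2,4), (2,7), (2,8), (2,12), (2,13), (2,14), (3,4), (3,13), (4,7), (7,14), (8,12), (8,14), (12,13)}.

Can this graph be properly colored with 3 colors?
No, G is not 3-colorable

Odd cycle [4, 3, 13, 12, 8, 14, 7] needs 3 colors (χ ≥ 3).
Vertex 2 is adjacent to every vertex of [3, 4, 7, 8, 12, 13, 14], which already need 3 colors among themselves, so 2 needs a new color (χ ≥ 4).
Hence χ(G) ≥ 4 > 3, so no proper 3-coloring exists.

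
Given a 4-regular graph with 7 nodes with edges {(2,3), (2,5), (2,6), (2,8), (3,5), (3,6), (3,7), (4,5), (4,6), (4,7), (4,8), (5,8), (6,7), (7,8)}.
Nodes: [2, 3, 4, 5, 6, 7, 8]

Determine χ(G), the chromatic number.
χ(G) = 4

Clique number ω(G) = 3 (lower bound: χ ≥ ω).
Suppose a proper 3-coloring c exists. The clique [2, 3, 5] takes 3 distinct colors; by symmetry let c(2) = 1, c(3) = 2, c(5) = 3.
- Vertex 6: neighbors [2, 3] already have colors [1, 2] ⇒ c(6) = 3.
- Vertex 7: neighbors [3, 6] already have colors [2, 3] ⇒ c(7) = 1.
- Vertex 4: neighbors [7, 5] already have colors [1, 3] ⇒ c(4) = 2.
- Vertex 8: neighbors [2, 4, 5] already have colors [1, 2, 3] — all 3 colors blocked. Contradiction.
The forced assignments end in a contradiction, so G has no proper 3-coloring (χ ≥ 4).
The coloring below uses 4 colors, so χ(G) = 4.
A valid 4-coloring: color 1: [5, 6]; color 2: [3, 4]; color 3: [2, 7]; color 4: [8].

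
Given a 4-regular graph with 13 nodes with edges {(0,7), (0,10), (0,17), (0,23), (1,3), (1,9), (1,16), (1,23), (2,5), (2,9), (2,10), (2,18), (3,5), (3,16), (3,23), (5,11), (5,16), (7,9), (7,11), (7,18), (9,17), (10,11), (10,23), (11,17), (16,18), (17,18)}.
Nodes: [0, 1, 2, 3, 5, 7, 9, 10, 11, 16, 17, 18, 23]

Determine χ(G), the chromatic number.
χ(G) = 3

Clique number ω(G) = 3 (lower bound: χ ≥ ω).
The clique on [0, 10, 23] has size 3, forcing χ ≥ 3, and the coloring below uses 3 colors, so χ(G) = 3.
A valid 3-coloring: color 1: [2, 7, 16, 17, 23]; color 2: [1, 5, 10, 18]; color 3: [0, 3, 9, 11].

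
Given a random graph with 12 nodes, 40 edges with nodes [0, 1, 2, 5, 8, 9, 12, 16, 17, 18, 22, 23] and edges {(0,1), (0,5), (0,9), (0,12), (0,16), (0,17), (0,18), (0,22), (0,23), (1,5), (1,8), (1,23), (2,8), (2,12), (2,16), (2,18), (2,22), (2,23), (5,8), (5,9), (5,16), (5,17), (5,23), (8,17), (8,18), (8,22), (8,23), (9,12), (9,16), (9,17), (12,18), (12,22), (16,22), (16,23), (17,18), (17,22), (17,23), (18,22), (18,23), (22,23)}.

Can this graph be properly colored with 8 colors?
A valid 8-coloring: color 1: [12, 23]; color 2: [0, 8]; color 3: [5, 22]; color 4: [1, 16, 18]; color 5: [2, 17]; color 6: [9].
(χ(G) = 6 ≤ 8.)

Yes, G is 8-colorable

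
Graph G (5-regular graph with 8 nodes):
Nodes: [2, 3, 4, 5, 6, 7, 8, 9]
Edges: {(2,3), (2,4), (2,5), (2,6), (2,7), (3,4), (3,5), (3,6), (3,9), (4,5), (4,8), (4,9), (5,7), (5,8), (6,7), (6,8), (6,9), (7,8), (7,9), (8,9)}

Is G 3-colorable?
The clique on vertices [6, 7, 8, 9] has size 4 > 3, so it alone needs 4 colors.

No, G is not 3-colorable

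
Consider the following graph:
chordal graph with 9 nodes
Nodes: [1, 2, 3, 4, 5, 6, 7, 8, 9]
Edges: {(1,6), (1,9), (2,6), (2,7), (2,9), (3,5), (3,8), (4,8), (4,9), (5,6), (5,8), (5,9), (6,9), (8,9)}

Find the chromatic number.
χ(G) = 3

Clique number ω(G) = 3 (lower bound: χ ≥ ω).
The clique on [4, 8, 9] has size 3, forcing χ ≥ 3, and the coloring below uses 3 colors, so χ(G) = 3.
A valid 3-coloring: color 1: [3, 7, 9]; color 2: [1, 2, 4, 5]; color 3: [6, 8].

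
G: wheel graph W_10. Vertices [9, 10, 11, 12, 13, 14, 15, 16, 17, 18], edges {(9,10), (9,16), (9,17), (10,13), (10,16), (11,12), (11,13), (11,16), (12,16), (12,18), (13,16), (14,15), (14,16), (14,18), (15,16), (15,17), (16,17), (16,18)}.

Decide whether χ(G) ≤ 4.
Yes, G is 4-colorable

A valid 4-coloring: color 1: [16]; color 2: [9, 11, 15, 18]; color 3: [12, 13, 14, 17]; color 4: [10].
(χ(G) = 4 ≤ 4.)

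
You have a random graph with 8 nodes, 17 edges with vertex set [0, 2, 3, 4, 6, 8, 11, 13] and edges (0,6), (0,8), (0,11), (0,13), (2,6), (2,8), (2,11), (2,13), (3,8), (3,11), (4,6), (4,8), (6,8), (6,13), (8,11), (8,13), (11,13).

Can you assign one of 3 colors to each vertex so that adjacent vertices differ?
No, G is not 3-colorable

The clique on vertices [0, 8, 11, 13] has size 4 > 3, so it alone needs 4 colors.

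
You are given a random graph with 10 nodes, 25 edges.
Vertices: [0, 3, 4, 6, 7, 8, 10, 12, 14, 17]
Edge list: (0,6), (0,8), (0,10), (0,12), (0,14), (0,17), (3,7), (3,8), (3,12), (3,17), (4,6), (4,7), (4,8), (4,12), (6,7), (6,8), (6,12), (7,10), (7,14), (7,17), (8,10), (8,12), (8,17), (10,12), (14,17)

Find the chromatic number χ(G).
Clique number ω(G) = 4 (lower bound: χ ≥ ω).
The clique on [0, 8, 10, 12] has size 4, forcing χ ≥ 4, and the coloring below uses 4 colors, so χ(G) = 4.
A valid 4-coloring: color 1: [7, 8]; color 2: [12, 17]; color 3: [0, 3, 4]; color 4: [6, 10, 14].

χ(G) = 4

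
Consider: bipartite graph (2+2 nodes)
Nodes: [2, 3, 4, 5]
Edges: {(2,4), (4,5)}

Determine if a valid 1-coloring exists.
No, G is not 1-colorable

Edge (2,4) forces its endpoints to differ, so 1 color is not enough.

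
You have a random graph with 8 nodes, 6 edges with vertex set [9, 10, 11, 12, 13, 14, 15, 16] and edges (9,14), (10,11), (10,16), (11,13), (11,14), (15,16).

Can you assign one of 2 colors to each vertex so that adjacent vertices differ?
Yes, G is 2-colorable

A valid 2-coloring: color 1: [9, 11, 12, 16]; color 2: [10, 13, 14, 15].
(χ(G) = 2 ≤ 2.)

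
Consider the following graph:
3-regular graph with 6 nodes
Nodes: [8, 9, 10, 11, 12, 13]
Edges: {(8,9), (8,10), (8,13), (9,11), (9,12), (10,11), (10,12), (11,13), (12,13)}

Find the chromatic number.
χ(G) = 2

Clique number ω(G) = 2 (lower bound: χ ≥ ω).
The graph is bipartite (no odd cycle), so 2 colors suffice: χ(G) = 2.
A valid 2-coloring: color 1: [9, 10, 13]; color 2: [8, 11, 12].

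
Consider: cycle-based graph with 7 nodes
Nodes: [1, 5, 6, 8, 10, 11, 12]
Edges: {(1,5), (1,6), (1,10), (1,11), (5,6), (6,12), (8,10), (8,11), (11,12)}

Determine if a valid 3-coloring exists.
A valid 3-coloring: color 1: [1, 8, 12]; color 2: [6, 10, 11]; color 3: [5].
(χ(G) = 3 ≤ 3.)

Yes, G is 3-colorable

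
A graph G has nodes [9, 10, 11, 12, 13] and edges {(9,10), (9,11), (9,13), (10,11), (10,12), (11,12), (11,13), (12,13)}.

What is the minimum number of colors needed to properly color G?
Clique number ω(G) = 3 (lower bound: χ ≥ ω).
The clique on [9, 10, 11] has size 3, forcing χ ≥ 3, and the coloring below uses 3 colors, so χ(G) = 3.
A valid 3-coloring: color 1: [11]; color 2: [9, 12]; color 3: [10, 13].

χ(G) = 3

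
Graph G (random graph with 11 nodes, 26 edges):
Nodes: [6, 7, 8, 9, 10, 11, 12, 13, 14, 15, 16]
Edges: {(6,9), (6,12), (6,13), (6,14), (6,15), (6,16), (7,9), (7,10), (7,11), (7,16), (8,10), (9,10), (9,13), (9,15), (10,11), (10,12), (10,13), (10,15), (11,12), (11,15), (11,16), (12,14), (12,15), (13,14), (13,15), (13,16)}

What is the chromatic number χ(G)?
χ(G) = 4

Clique number ω(G) = 4 (lower bound: χ ≥ ω).
The clique on [9, 10, 13, 15] has size 4, forcing χ ≥ 4, and the coloring below uses 4 colors, so χ(G) = 4.
A valid 4-coloring: color 1: [6, 10]; color 2: [8, 11, 13]; color 3: [7, 14, 15]; color 4: [9, 12, 16].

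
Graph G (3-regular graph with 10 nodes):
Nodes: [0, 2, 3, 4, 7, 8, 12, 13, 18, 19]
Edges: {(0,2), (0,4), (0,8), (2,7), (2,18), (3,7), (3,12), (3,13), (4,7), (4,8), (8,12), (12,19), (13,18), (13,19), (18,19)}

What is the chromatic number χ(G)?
Clique number ω(G) = 3 (lower bound: χ ≥ ω).
The clique on [0, 4, 8] has size 3, forcing χ ≥ 3, and the coloring below uses 3 colors, so χ(G) = 3.
A valid 3-coloring: color 1: [2, 4, 12, 13]; color 2: [7, 8, 18]; color 3: [0, 3, 19].

χ(G) = 3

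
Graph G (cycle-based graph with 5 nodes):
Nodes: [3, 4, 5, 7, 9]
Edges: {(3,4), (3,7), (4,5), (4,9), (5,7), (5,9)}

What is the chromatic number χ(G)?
χ(G) = 3

Clique number ω(G) = 3 (lower bound: χ ≥ ω).
The clique on [4, 5, 9] has size 3, forcing χ ≥ 3, and the coloring below uses 3 colors, so χ(G) = 3.
A valid 3-coloring: color 1: [3, 5]; color 2: [4, 7]; color 3: [9].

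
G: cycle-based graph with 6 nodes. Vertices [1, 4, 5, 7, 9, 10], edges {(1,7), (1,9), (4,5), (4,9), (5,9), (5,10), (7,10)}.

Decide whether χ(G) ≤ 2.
The clique on vertices [4, 5, 9] has size 3 > 2, so it alone needs 3 colors.

No, G is not 2-colorable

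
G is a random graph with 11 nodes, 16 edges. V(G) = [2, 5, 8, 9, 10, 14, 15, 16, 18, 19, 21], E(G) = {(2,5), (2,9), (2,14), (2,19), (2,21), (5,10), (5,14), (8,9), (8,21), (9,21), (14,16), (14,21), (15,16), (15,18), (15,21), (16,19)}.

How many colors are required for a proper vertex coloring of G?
χ(G) = 3

Clique number ω(G) = 3 (lower bound: χ ≥ ω).
The clique on [2, 9, 21] has size 3, forcing χ ≥ 3, and the coloring below uses 3 colors, so χ(G) = 3.
A valid 3-coloring: color 1: [2, 8, 10, 15]; color 2: [5, 16, 18, 21]; color 3: [9, 14, 19].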